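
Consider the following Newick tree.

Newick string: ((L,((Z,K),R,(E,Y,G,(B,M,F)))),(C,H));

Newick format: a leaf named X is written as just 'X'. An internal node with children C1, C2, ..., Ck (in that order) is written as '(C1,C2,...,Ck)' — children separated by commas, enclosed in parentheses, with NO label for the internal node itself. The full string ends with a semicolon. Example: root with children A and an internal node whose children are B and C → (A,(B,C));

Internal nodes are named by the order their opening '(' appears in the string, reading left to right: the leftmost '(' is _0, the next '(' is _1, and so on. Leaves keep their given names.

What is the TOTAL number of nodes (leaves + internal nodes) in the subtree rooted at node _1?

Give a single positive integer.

Answer: 15

Derivation:
Newick: ((L,((Z,K),R,(E,Y,G,(B,M,F)))),(C,H));
Locate _1: it is the '(' at position 1 (the 2nd '(' reading left to right).
Query: subtree rooted at _1
_1: subtree_size = 1 + 14
  L: subtree_size = 1 + 0
  _2: subtree_size = 1 + 12
    _3: subtree_size = 1 + 2
      Z: subtree_size = 1 + 0
      K: subtree_size = 1 + 0
    R: subtree_size = 1 + 0
    _4: subtree_size = 1 + 7
      E: subtree_size = 1 + 0
      Y: subtree_size = 1 + 0
      G: subtree_size = 1 + 0
      _5: subtree_size = 1 + 3
        B: subtree_size = 1 + 0
        M: subtree_size = 1 + 0
        F: subtree_size = 1 + 0
Total subtree size of _1: 15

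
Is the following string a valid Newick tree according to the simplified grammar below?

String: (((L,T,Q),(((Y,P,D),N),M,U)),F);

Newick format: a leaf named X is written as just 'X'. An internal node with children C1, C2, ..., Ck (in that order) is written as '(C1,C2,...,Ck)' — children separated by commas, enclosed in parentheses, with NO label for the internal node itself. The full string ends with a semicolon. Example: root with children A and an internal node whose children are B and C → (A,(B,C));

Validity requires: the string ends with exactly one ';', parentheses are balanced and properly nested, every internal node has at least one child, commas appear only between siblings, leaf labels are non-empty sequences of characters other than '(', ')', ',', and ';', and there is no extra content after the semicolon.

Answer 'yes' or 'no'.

Input: (((L,T,Q),(((Y,P,D),N),M,U)),F);
Paren balance: 6 '(' vs 6 ')' OK
Ends with single ';': True
Full parse: OK
Valid: True

Answer: yes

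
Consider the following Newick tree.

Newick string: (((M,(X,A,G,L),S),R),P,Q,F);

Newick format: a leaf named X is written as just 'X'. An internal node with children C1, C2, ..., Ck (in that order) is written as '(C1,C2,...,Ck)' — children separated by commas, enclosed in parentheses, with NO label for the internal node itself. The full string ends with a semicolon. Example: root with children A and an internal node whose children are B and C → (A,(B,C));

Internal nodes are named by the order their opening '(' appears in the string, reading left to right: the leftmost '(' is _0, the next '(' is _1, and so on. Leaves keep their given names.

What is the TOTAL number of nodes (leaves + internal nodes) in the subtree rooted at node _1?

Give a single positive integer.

Answer: 10

Derivation:
Newick: (((M,(X,A,G,L),S),R),P,Q,F);
Locate _1: it is the '(' at position 1 (the 2nd '(' reading left to right).
Query: subtree rooted at _1
_1: subtree_size = 1 + 9
  _2: subtree_size = 1 + 7
    M: subtree_size = 1 + 0
    _3: subtree_size = 1 + 4
      X: subtree_size = 1 + 0
      A: subtree_size = 1 + 0
      G: subtree_size = 1 + 0
      L: subtree_size = 1 + 0
    S: subtree_size = 1 + 0
  R: subtree_size = 1 + 0
Total subtree size of _1: 10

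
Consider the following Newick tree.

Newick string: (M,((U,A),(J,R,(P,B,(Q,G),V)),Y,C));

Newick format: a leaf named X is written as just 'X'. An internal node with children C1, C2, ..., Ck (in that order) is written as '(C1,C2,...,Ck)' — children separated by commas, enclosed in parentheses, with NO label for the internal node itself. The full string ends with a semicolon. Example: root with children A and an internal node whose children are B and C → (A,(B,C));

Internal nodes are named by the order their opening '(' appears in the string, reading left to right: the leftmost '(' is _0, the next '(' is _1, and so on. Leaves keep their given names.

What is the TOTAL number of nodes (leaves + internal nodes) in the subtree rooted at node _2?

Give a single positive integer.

Newick: (M,((U,A),(J,R,(P,B,(Q,G),V)),Y,C));
Locate _2: it is the '(' at position 4 (the 3rd '(' reading left to right).
Query: subtree rooted at _2
_2: subtree_size = 1 + 2
  U: subtree_size = 1 + 0
  A: subtree_size = 1 + 0
Total subtree size of _2: 3

Answer: 3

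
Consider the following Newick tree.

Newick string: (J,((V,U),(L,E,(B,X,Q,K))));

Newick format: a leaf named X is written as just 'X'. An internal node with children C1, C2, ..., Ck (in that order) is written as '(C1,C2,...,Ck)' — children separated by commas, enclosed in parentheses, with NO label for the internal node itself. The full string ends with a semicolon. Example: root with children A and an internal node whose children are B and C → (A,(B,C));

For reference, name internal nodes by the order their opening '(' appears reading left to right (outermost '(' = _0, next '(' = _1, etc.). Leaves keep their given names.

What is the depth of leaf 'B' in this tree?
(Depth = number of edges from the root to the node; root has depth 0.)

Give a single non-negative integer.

Answer: 4

Derivation:
Newick: (J,((V,U),(L,E,(B,X,Q,K))));
Naming internals by '(' encounter order: outermost '(' = _0, next = _1, ...
Query node: B
Path from root: _0 -> _1 -> _3 -> _4 -> B
Depth of B: 4 (number of edges from root)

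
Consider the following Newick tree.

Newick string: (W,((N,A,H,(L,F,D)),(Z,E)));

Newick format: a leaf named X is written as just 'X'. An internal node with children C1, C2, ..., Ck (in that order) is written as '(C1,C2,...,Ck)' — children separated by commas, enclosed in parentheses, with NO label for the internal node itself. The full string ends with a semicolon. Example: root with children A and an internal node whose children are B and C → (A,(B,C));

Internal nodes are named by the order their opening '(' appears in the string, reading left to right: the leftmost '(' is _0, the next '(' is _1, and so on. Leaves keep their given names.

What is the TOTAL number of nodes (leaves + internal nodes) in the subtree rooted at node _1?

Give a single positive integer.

Answer: 12

Derivation:
Newick: (W,((N,A,H,(L,F,D)),(Z,E)));
Locate _1: it is the '(' at position 3 (the 2nd '(' reading left to right).
Query: subtree rooted at _1
_1: subtree_size = 1 + 11
  _2: subtree_size = 1 + 7
    N: subtree_size = 1 + 0
    A: subtree_size = 1 + 0
    H: subtree_size = 1 + 0
    _3: subtree_size = 1 + 3
      L: subtree_size = 1 + 0
      F: subtree_size = 1 + 0
      D: subtree_size = 1 + 0
  _4: subtree_size = 1 + 2
    Z: subtree_size = 1 + 0
    E: subtree_size = 1 + 0
Total subtree size of _1: 12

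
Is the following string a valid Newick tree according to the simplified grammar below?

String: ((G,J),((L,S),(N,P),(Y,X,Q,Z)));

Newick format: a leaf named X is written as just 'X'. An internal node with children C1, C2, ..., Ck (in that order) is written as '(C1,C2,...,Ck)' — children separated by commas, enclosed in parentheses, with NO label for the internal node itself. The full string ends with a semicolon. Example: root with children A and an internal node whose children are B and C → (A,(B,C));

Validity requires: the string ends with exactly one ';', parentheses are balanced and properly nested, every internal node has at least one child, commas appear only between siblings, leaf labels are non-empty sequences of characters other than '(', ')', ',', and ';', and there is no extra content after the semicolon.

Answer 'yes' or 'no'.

Answer: yes

Derivation:
Input: ((G,J),((L,S),(N,P),(Y,X,Q,Z)));
Paren balance: 6 '(' vs 6 ')' OK
Ends with single ';': True
Full parse: OK
Valid: True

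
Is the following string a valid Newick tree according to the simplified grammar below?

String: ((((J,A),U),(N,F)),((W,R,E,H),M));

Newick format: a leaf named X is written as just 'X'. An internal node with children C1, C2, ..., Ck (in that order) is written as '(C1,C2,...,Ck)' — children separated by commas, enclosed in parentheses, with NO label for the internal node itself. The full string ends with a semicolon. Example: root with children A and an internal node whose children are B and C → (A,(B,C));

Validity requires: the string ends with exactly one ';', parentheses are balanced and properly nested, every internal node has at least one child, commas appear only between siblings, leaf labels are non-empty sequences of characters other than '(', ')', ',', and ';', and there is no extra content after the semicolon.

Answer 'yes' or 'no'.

Input: ((((J,A),U),(N,F)),((W,R,E,H),M));
Paren balance: 7 '(' vs 7 ')' OK
Ends with single ';': True
Full parse: OK
Valid: True

Answer: yes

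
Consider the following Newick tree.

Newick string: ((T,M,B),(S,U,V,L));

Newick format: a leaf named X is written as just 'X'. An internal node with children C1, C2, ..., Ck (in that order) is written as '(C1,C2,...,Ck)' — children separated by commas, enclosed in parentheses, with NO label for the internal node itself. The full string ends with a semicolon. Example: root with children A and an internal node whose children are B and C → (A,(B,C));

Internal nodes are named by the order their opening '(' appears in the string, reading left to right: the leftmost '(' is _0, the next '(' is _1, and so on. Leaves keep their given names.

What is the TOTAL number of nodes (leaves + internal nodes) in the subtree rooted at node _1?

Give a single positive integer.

Newick: ((T,M,B),(S,U,V,L));
Locate _1: it is the '(' at position 1 (the 2nd '(' reading left to right).
Query: subtree rooted at _1
_1: subtree_size = 1 + 3
  T: subtree_size = 1 + 0
  M: subtree_size = 1 + 0
  B: subtree_size = 1 + 0
Total subtree size of _1: 4

Answer: 4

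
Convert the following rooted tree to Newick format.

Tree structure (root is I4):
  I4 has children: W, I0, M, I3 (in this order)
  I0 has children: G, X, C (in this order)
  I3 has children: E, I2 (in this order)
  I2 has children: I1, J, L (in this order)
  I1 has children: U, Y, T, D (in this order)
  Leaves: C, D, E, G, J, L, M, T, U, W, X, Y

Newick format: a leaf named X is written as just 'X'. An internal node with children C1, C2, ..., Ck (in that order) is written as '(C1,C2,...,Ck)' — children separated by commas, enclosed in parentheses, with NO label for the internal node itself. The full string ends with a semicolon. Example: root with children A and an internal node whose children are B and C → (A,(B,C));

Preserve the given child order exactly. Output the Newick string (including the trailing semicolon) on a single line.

internal I4 with children ['W', 'I0', 'M', 'I3']
  leaf 'W' → 'W'
  internal I0 with children ['G', 'X', 'C']
    leaf 'G' → 'G'
    leaf 'X' → 'X'
    leaf 'C' → 'C'
  → '(G,X,C)'
  leaf 'M' → 'M'
  internal I3 with children ['E', 'I2']
    leaf 'E' → 'E'
    internal I2 with children ['I1', 'J', 'L']
      internal I1 with children ['U', 'Y', 'T', 'D']
        leaf 'U' → 'U'
        leaf 'Y' → 'Y'
        leaf 'T' → 'T'
        leaf 'D' → 'D'
      → '(U,Y,T,D)'
      leaf 'J' → 'J'
      leaf 'L' → 'L'
    → '((U,Y,T,D),J,L)'
  → '(E,((U,Y,T,D),J,L))'
→ '(W,(G,X,C),M,(E,((U,Y,T,D),J,L)))'
Final: (W,(G,X,C),M,(E,((U,Y,T,D),J,L)));

Answer: (W,(G,X,C),M,(E,((U,Y,T,D),J,L)));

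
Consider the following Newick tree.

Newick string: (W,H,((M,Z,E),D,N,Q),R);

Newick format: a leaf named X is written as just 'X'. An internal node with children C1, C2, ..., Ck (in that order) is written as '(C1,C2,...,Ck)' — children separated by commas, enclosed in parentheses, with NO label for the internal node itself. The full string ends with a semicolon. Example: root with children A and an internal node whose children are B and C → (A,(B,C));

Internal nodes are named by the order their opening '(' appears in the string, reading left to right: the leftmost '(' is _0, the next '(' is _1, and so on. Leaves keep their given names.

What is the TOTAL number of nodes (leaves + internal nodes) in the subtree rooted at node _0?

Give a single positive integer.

Newick: (W,H,((M,Z,E),D,N,Q),R);
Locate _0: it is the '(' at position 0 (the 1st '(' reading left to right).
Query: subtree rooted at _0
_0: subtree_size = 1 + 11
  W: subtree_size = 1 + 0
  H: subtree_size = 1 + 0
  _1: subtree_size = 1 + 7
    _2: subtree_size = 1 + 3
      M: subtree_size = 1 + 0
      Z: subtree_size = 1 + 0
      E: subtree_size = 1 + 0
    D: subtree_size = 1 + 0
    N: subtree_size = 1 + 0
    Q: subtree_size = 1 + 0
  R: subtree_size = 1 + 0
Total subtree size of _0: 12

Answer: 12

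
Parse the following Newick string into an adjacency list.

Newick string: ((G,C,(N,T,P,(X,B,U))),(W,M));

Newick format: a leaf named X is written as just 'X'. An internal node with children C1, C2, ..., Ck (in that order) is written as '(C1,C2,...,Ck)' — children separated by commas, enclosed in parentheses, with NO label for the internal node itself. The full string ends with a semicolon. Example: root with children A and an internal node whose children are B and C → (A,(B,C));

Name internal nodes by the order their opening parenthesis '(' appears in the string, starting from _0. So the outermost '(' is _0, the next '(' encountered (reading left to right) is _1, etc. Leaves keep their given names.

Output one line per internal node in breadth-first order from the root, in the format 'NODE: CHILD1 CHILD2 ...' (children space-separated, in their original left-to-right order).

Input: ((G,C,(N,T,P,(X,B,U))),(W,M));
Scanning left-to-right, naming '(' by encounter order:
  pos 0: '(' -> open internal node _0 (depth 1)
  pos 1: '(' -> open internal node _1 (depth 2)
  pos 6: '(' -> open internal node _2 (depth 3)
  pos 13: '(' -> open internal node _3 (depth 4)
  pos 19: ')' -> close internal node _3 (now at depth 3)
  pos 20: ')' -> close internal node _2 (now at depth 2)
  pos 21: ')' -> close internal node _1 (now at depth 1)
  pos 23: '(' -> open internal node _4 (depth 2)
  pos 27: ')' -> close internal node _4 (now at depth 1)
  pos 28: ')' -> close internal node _0 (now at depth 0)
Total internal nodes: 5
BFS adjacency from root:
  _0: _1 _4
  _1: G C _2
  _4: W M
  _2: N T P _3
  _3: X B U

Answer: _0: _1 _4
_1: G C _2
_4: W M
_2: N T P _3
_3: X B U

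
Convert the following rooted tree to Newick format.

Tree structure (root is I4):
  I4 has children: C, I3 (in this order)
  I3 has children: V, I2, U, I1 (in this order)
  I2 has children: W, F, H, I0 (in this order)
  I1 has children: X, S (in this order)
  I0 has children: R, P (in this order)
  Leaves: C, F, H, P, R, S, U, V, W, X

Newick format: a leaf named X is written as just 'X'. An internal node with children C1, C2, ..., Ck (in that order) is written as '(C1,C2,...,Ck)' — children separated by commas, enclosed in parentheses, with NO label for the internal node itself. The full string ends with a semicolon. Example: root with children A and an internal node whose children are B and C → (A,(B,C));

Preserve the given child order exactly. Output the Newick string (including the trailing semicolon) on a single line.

Answer: (C,(V,(W,F,H,(R,P)),U,(X,S)));

Derivation:
internal I4 with children ['C', 'I3']
  leaf 'C' → 'C'
  internal I3 with children ['V', 'I2', 'U', 'I1']
    leaf 'V' → 'V'
    internal I2 with children ['W', 'F', 'H', 'I0']
      leaf 'W' → 'W'
      leaf 'F' → 'F'
      leaf 'H' → 'H'
      internal I0 with children ['R', 'P']
        leaf 'R' → 'R'
        leaf 'P' → 'P'
      → '(R,P)'
    → '(W,F,H,(R,P))'
    leaf 'U' → 'U'
    internal I1 with children ['X', 'S']
      leaf 'X' → 'X'
      leaf 'S' → 'S'
    → '(X,S)'
  → '(V,(W,F,H,(R,P)),U,(X,S))'
→ '(C,(V,(W,F,H,(R,P)),U,(X,S)))'
Final: (C,(V,(W,F,H,(R,P)),U,(X,S)));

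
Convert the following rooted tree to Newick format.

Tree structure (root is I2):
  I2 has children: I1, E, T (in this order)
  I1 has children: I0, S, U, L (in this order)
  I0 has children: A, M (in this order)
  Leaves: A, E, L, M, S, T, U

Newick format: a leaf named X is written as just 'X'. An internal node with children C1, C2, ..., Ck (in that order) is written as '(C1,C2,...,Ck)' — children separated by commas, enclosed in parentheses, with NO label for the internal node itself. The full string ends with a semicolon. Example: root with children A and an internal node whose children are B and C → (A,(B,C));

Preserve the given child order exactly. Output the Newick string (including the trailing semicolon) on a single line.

Answer: (((A,M),S,U,L),E,T);

Derivation:
internal I2 with children ['I1', 'E', 'T']
  internal I1 with children ['I0', 'S', 'U', 'L']
    internal I0 with children ['A', 'M']
      leaf 'A' → 'A'
      leaf 'M' → 'M'
    → '(A,M)'
    leaf 'S' → 'S'
    leaf 'U' → 'U'
    leaf 'L' → 'L'
  → '((A,M),S,U,L)'
  leaf 'E' → 'E'
  leaf 'T' → 'T'
→ '(((A,M),S,U,L),E,T)'
Final: (((A,M),S,U,L),E,T);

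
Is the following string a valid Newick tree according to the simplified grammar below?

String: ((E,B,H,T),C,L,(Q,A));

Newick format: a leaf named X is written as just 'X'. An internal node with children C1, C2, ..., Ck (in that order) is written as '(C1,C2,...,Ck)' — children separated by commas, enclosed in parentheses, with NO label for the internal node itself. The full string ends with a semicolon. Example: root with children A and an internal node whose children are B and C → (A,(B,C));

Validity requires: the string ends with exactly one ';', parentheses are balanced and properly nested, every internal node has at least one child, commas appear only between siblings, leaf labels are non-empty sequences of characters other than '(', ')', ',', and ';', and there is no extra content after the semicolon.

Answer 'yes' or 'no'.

Answer: yes

Derivation:
Input: ((E,B,H,T),C,L,(Q,A));
Paren balance: 3 '(' vs 3 ')' OK
Ends with single ';': True
Full parse: OK
Valid: True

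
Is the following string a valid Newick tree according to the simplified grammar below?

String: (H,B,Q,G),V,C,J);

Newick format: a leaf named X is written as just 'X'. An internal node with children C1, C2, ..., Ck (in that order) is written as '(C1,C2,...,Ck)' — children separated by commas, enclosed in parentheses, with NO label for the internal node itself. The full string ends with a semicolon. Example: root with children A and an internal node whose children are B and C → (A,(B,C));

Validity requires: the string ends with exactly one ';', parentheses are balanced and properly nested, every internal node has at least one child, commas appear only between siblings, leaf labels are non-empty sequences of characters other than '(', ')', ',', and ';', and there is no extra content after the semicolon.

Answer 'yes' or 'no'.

Answer: no

Derivation:
Input: (H,B,Q,G),V,C,J);
Paren balance: 1 '(' vs 2 ')' MISMATCH
Ends with single ';': True
Full parse: FAILS (extra content after tree at pos 9)
Valid: False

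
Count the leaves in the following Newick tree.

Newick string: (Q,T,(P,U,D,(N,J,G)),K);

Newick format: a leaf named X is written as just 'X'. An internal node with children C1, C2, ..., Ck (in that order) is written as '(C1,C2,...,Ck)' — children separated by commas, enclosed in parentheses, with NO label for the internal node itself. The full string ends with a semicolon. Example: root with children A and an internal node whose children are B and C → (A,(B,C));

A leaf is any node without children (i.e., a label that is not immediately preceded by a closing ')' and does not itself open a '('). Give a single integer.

Newick: (Q,T,(P,U,D,(N,J,G)),K);
Scan left-to-right; a leaf is any maximal label run not followed by '(':
  pos 1: leaf 'Q' → count = 1
  pos 3: leaf 'T' → count = 2
  pos 6: leaf 'P' → count = 3
  pos 8: leaf 'U' → count = 4
  pos 10: leaf 'D' → count = 5
  pos 13: leaf 'N' → count = 6
  pos 15: leaf 'J' → count = 7
  pos 17: leaf 'G' → count = 8
  pos 21: leaf 'K' → count = 9
Total leaves: 9

Answer: 9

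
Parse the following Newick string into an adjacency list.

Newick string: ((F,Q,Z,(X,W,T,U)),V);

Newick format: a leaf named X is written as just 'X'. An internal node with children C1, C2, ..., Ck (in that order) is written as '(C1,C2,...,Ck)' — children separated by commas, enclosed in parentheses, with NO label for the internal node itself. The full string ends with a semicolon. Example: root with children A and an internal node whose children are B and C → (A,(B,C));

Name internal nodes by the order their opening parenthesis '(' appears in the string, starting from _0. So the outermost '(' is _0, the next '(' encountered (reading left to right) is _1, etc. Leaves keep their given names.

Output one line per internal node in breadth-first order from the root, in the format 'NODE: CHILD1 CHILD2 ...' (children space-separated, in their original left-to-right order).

Answer: _0: _1 V
_1: F Q Z _2
_2: X W T U

Derivation:
Input: ((F,Q,Z,(X,W,T,U)),V);
Scanning left-to-right, naming '(' by encounter order:
  pos 0: '(' -> open internal node _0 (depth 1)
  pos 1: '(' -> open internal node _1 (depth 2)
  pos 8: '(' -> open internal node _2 (depth 3)
  pos 16: ')' -> close internal node _2 (now at depth 2)
  pos 17: ')' -> close internal node _1 (now at depth 1)
  pos 20: ')' -> close internal node _0 (now at depth 0)
Total internal nodes: 3
BFS adjacency from root:
  _0: _1 V
  _1: F Q Z _2
  _2: X W T U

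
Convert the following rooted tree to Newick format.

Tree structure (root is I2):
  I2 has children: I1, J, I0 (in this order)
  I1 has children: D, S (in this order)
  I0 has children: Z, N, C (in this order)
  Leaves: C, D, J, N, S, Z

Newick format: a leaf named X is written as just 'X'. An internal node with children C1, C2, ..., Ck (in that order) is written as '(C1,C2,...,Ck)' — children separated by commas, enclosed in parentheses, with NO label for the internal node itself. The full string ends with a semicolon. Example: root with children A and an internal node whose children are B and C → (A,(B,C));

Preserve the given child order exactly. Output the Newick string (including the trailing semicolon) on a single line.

Answer: ((D,S),J,(Z,N,C));

Derivation:
internal I2 with children ['I1', 'J', 'I0']
  internal I1 with children ['D', 'S']
    leaf 'D' → 'D'
    leaf 'S' → 'S'
  → '(D,S)'
  leaf 'J' → 'J'
  internal I0 with children ['Z', 'N', 'C']
    leaf 'Z' → 'Z'
    leaf 'N' → 'N'
    leaf 'C' → 'C'
  → '(Z,N,C)'
→ '((D,S),J,(Z,N,C))'
Final: ((D,S),J,(Z,N,C));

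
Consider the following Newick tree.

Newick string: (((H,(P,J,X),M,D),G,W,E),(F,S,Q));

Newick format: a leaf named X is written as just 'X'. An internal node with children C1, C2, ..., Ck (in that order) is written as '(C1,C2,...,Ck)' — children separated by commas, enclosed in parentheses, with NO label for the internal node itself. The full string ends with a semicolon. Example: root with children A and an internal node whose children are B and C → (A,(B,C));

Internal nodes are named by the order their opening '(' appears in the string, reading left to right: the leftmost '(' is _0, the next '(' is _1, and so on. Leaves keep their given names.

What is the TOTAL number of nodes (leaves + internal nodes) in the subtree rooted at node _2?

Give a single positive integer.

Newick: (((H,(P,J,X),M,D),G,W,E),(F,S,Q));
Locate _2: it is the '(' at position 2 (the 3rd '(' reading left to right).
Query: subtree rooted at _2
_2: subtree_size = 1 + 7
  H: subtree_size = 1 + 0
  _3: subtree_size = 1 + 3
    P: subtree_size = 1 + 0
    J: subtree_size = 1 + 0
    X: subtree_size = 1 + 0
  M: subtree_size = 1 + 0
  D: subtree_size = 1 + 0
Total subtree size of _2: 8

Answer: 8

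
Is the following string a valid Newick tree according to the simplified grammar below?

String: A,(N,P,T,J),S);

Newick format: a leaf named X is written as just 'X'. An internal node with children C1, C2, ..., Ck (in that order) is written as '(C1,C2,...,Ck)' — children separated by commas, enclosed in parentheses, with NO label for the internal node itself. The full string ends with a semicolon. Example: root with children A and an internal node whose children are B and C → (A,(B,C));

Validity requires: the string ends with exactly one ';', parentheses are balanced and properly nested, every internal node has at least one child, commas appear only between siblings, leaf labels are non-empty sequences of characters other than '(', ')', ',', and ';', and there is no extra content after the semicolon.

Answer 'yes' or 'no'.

Input: A,(N,P,T,J),S);
Paren balance: 1 '(' vs 2 ')' MISMATCH
Ends with single ';': True
Full parse: FAILS (extra content after tree at pos 1)
Valid: False

Answer: no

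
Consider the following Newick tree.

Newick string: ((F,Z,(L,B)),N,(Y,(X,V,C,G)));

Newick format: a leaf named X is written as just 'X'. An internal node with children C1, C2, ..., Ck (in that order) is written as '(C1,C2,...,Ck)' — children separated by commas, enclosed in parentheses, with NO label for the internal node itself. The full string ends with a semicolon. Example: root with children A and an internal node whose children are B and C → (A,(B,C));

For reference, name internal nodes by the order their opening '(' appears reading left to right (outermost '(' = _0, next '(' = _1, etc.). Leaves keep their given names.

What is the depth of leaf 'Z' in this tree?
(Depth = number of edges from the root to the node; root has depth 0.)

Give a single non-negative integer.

Answer: 2

Derivation:
Newick: ((F,Z,(L,B)),N,(Y,(X,V,C,G)));
Naming internals by '(' encounter order: outermost '(' = _0, next = _1, ...
Query node: Z
Path from root: _0 -> _1 -> Z
Depth of Z: 2 (number of edges from root)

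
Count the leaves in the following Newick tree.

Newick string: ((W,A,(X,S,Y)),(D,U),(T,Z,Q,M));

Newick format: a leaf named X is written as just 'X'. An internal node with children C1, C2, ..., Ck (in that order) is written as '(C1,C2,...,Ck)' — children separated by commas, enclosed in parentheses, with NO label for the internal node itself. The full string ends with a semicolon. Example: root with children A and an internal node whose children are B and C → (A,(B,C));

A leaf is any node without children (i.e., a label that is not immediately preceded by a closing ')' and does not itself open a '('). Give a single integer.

Newick: ((W,A,(X,S,Y)),(D,U),(T,Z,Q,M));
Scan left-to-right; a leaf is any maximal label run not followed by '(':
  pos 2: leaf 'W' → count = 1
  pos 4: leaf 'A' → count = 2
  pos 7: leaf 'X' → count = 3
  pos 9: leaf 'S' → count = 4
  pos 11: leaf 'Y' → count = 5
  pos 16: leaf 'D' → count = 6
  pos 18: leaf 'U' → count = 7
  pos 22: leaf 'T' → count = 8
  pos 24: leaf 'Z' → count = 9
  pos 26: leaf 'Q' → count = 10
  pos 28: leaf 'M' → count = 11
Total leaves: 11

Answer: 11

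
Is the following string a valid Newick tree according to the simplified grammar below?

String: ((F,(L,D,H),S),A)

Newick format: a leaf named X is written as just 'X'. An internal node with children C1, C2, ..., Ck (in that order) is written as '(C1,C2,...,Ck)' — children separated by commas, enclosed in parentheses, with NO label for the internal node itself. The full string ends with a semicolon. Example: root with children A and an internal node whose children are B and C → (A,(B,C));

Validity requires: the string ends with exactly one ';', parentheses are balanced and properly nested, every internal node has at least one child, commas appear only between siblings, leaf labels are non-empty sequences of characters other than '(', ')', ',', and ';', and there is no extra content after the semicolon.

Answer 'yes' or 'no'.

Answer: no

Derivation:
Input: ((F,(L,D,H),S),A)
Paren balance: 3 '(' vs 3 ')' OK
Ends with single ';': False
Full parse: FAILS (must end with ;)
Valid: False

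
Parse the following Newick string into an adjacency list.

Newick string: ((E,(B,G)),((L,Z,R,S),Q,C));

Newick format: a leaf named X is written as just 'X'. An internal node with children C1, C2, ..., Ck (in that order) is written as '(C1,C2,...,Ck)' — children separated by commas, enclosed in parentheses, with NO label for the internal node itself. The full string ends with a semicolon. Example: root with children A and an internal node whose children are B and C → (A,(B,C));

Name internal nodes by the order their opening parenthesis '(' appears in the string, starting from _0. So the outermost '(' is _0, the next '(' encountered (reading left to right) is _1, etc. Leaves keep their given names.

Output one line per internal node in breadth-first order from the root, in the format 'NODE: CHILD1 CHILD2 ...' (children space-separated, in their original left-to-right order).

Input: ((E,(B,G)),((L,Z,R,S),Q,C));
Scanning left-to-right, naming '(' by encounter order:
  pos 0: '(' -> open internal node _0 (depth 1)
  pos 1: '(' -> open internal node _1 (depth 2)
  pos 4: '(' -> open internal node _2 (depth 3)
  pos 8: ')' -> close internal node _2 (now at depth 2)
  pos 9: ')' -> close internal node _1 (now at depth 1)
  pos 11: '(' -> open internal node _3 (depth 2)
  pos 12: '(' -> open internal node _4 (depth 3)
  pos 20: ')' -> close internal node _4 (now at depth 2)
  pos 25: ')' -> close internal node _3 (now at depth 1)
  pos 26: ')' -> close internal node _0 (now at depth 0)
Total internal nodes: 5
BFS adjacency from root:
  _0: _1 _3
  _1: E _2
  _3: _4 Q C
  _2: B G
  _4: L Z R S

Answer: _0: _1 _3
_1: E _2
_3: _4 Q C
_2: B G
_4: L Z R S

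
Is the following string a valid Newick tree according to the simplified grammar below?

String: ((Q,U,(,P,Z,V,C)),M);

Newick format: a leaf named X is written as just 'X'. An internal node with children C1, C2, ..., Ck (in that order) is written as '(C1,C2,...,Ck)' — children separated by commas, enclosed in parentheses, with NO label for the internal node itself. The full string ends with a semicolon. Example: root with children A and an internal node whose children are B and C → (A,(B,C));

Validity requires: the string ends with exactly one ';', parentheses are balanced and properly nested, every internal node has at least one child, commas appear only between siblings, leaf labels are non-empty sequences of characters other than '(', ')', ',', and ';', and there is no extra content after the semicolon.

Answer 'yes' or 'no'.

Answer: no

Derivation:
Input: ((Q,U,(,P,Z,V,C)),M);
Paren balance: 3 '(' vs 3 ')' OK
Ends with single ';': True
Full parse: FAILS (empty leaf label at pos 7)
Valid: False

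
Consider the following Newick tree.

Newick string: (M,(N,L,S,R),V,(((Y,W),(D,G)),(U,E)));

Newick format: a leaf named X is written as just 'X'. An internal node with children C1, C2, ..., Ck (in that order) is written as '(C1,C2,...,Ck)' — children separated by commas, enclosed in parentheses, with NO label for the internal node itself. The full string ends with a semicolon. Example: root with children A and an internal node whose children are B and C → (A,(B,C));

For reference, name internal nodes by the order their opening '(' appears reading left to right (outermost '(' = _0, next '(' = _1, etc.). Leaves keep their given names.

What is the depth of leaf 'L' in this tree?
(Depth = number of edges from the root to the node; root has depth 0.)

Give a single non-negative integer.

Answer: 2

Derivation:
Newick: (M,(N,L,S,R),V,(((Y,W),(D,G)),(U,E)));
Naming internals by '(' encounter order: outermost '(' = _0, next = _1, ...
Query node: L
Path from root: _0 -> _1 -> L
Depth of L: 2 (number of edges from root)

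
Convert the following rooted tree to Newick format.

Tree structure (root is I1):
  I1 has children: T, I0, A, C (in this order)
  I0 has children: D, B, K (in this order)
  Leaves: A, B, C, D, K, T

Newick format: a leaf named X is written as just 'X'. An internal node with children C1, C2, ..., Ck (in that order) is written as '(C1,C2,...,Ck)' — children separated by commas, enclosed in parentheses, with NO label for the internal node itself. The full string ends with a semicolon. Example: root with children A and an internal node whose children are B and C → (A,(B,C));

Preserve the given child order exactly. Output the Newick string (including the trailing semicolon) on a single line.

Answer: (T,(D,B,K),A,C);

Derivation:
internal I1 with children ['T', 'I0', 'A', 'C']
  leaf 'T' → 'T'
  internal I0 with children ['D', 'B', 'K']
    leaf 'D' → 'D'
    leaf 'B' → 'B'
    leaf 'K' → 'K'
  → '(D,B,K)'
  leaf 'A' → 'A'
  leaf 'C' → 'C'
→ '(T,(D,B,K),A,C)'
Final: (T,(D,B,K),A,C);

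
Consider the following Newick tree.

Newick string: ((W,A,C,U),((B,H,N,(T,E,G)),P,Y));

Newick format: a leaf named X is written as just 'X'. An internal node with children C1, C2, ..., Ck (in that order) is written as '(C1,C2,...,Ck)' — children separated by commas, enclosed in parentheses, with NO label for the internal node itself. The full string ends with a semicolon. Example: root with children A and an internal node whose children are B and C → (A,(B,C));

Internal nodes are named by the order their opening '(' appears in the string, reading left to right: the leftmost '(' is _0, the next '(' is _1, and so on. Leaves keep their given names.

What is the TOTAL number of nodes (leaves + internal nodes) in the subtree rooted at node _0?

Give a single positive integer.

Newick: ((W,A,C,U),((B,H,N,(T,E,G)),P,Y));
Locate _0: it is the '(' at position 0 (the 1st '(' reading left to right).
Query: subtree rooted at _0
_0: subtree_size = 1 + 16
  _1: subtree_size = 1 + 4
    W: subtree_size = 1 + 0
    A: subtree_size = 1 + 0
    C: subtree_size = 1 + 0
    U: subtree_size = 1 + 0
  _2: subtree_size = 1 + 10
    _3: subtree_size = 1 + 7
      B: subtree_size = 1 + 0
      H: subtree_size = 1 + 0
      N: subtree_size = 1 + 0
      _4: subtree_size = 1 + 3
        T: subtree_size = 1 + 0
        E: subtree_size = 1 + 0
        G: subtree_size = 1 + 0
    P: subtree_size = 1 + 0
    Y: subtree_size = 1 + 0
Total subtree size of _0: 17

Answer: 17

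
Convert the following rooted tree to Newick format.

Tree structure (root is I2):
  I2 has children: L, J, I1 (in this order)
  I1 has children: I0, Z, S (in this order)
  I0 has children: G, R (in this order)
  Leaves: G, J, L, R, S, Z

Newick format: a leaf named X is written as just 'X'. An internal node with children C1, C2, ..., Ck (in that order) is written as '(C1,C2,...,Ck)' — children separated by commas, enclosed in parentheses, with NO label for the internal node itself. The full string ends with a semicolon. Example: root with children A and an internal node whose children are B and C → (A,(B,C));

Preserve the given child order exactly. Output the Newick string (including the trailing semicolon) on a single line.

internal I2 with children ['L', 'J', 'I1']
  leaf 'L' → 'L'
  leaf 'J' → 'J'
  internal I1 with children ['I0', 'Z', 'S']
    internal I0 with children ['G', 'R']
      leaf 'G' → 'G'
      leaf 'R' → 'R'
    → '(G,R)'
    leaf 'Z' → 'Z'
    leaf 'S' → 'S'
  → '((G,R),Z,S)'
→ '(L,J,((G,R),Z,S))'
Final: (L,J,((G,R),Z,S));

Answer: (L,J,((G,R),Z,S));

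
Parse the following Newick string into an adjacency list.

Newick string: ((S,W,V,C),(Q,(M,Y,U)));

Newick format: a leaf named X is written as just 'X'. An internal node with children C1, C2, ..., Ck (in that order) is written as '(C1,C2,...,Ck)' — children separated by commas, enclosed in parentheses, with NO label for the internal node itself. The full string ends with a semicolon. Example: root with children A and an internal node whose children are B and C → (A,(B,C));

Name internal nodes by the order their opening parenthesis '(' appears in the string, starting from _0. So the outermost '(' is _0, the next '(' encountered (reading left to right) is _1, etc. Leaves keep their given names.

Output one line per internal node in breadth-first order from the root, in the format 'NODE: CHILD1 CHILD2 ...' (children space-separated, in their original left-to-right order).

Answer: _0: _1 _2
_1: S W V C
_2: Q _3
_3: M Y U

Derivation:
Input: ((S,W,V,C),(Q,(M,Y,U)));
Scanning left-to-right, naming '(' by encounter order:
  pos 0: '(' -> open internal node _0 (depth 1)
  pos 1: '(' -> open internal node _1 (depth 2)
  pos 9: ')' -> close internal node _1 (now at depth 1)
  pos 11: '(' -> open internal node _2 (depth 2)
  pos 14: '(' -> open internal node _3 (depth 3)
  pos 20: ')' -> close internal node _3 (now at depth 2)
  pos 21: ')' -> close internal node _2 (now at depth 1)
  pos 22: ')' -> close internal node _0 (now at depth 0)
Total internal nodes: 4
BFS adjacency from root:
  _0: _1 _2
  _1: S W V C
  _2: Q _3
  _3: M Y U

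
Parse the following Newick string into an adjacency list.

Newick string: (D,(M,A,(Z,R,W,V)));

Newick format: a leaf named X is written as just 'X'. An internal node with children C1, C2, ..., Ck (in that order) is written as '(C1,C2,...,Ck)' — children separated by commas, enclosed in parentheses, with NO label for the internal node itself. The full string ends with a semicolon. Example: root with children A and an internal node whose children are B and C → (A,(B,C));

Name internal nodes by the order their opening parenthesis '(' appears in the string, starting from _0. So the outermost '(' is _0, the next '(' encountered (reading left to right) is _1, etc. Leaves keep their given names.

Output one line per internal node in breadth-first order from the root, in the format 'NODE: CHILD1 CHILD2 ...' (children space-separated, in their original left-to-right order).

Input: (D,(M,A,(Z,R,W,V)));
Scanning left-to-right, naming '(' by encounter order:
  pos 0: '(' -> open internal node _0 (depth 1)
  pos 3: '(' -> open internal node _1 (depth 2)
  pos 8: '(' -> open internal node _2 (depth 3)
  pos 16: ')' -> close internal node _2 (now at depth 2)
  pos 17: ')' -> close internal node _1 (now at depth 1)
  pos 18: ')' -> close internal node _0 (now at depth 0)
Total internal nodes: 3
BFS adjacency from root:
  _0: D _1
  _1: M A _2
  _2: Z R W V

Answer: _0: D _1
_1: M A _2
_2: Z R W V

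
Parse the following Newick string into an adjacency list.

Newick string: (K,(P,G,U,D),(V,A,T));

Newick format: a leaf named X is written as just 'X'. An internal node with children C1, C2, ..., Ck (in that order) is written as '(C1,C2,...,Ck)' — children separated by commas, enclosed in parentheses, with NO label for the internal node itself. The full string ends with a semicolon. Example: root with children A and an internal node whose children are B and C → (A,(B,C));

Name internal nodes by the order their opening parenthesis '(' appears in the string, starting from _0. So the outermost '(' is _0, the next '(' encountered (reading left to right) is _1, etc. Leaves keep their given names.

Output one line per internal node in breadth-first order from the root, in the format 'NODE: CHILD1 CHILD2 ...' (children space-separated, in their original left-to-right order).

Answer: _0: K _1 _2
_1: P G U D
_2: V A T

Derivation:
Input: (K,(P,G,U,D),(V,A,T));
Scanning left-to-right, naming '(' by encounter order:
  pos 0: '(' -> open internal node _0 (depth 1)
  pos 3: '(' -> open internal node _1 (depth 2)
  pos 11: ')' -> close internal node _1 (now at depth 1)
  pos 13: '(' -> open internal node _2 (depth 2)
  pos 19: ')' -> close internal node _2 (now at depth 1)
  pos 20: ')' -> close internal node _0 (now at depth 0)
Total internal nodes: 3
BFS adjacency from root:
  _0: K _1 _2
  _1: P G U D
  _2: V A T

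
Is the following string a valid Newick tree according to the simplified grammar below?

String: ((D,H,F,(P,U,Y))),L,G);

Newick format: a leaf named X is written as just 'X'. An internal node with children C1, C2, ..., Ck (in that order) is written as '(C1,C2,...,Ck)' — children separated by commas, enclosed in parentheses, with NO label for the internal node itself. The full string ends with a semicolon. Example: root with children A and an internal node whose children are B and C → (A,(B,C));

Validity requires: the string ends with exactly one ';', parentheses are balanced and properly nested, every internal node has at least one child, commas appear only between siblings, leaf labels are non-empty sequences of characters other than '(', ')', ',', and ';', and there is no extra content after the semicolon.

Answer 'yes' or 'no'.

Input: ((D,H,F,(P,U,Y))),L,G);
Paren balance: 3 '(' vs 4 ')' MISMATCH
Ends with single ';': True
Full parse: FAILS (extra content after tree at pos 17)
Valid: False

Answer: no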